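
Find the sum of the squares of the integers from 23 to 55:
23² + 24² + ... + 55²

Use ∑_{k=1}^{n} k² = n(n+1)(2n+1)/6, then subtract the first 22 terms.
∑_{k=1}^{55} k² = 55×56×111/6 = 56980
∑_{k=1}^{22} k² = 22×23×45/6 = 3795
∑_{k=23}^{55} k² = 56980 - 3795 = 53185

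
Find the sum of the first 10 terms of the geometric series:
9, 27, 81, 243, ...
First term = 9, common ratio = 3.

Sₙ = a(1 - rⁿ) / (1 - r)
S_10 = 9(1 - 3^10) / (1 - 3)
S_10 = 9(1 - 59049) / (-2)
S_10 = 265716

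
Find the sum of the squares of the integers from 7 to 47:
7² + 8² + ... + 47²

Use ∑_{k=1}^{n} k² = n(n+1)(2n+1)/6, then subtract the first 6 terms.
∑_{k=1}^{47} k² = 47×48×95/6 = 35720
∑_{k=1}^{6} k² = 6×7×13/6 = 91
∑_{k=7}^{47} k² = 35720 - 91 = 35629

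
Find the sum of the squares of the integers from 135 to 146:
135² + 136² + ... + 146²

Use ∑_{k=1}^{n} k² = n(n+1)(2n+1)/6, then subtract the first 134 terms.
∑_{k=1}^{146} k² = 146×147×293/6 = 1048061
∑_{k=1}^{134} k² = 134×135×269/6 = 811035
∑_{k=135}^{146} k² = 1048061 - 811035 = 237026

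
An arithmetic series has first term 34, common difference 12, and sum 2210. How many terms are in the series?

Using S = n/2 × [2a + (n-1)d]
2210 = n/2 × [2(34) + (n-1)(12)]
2210 = n/2 × [68 + 12n - 12]
4420 = n × [56 + 12n]
12n² + (56)n - 4420 = 0
Discriminant: Δ = (56)² - 4(12)(-4420) = 3136 + 212160 = 215296
√Δ = 464
n = [-(56) + √Δ] / (2·12) = (-56 + 464) / 24 = 408 / 24 = 17
(The negative root is discarded since n must be a positive integer.)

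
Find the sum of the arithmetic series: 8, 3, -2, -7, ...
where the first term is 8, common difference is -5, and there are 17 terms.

Sₙ = n/2 × (first + last)
Last term = a + (n-1)d = 8 + (17-1)×(-5) = -72
S_17 = 17/2 × (8 + (-72))
S_17 = 17/2 × (-64) = -544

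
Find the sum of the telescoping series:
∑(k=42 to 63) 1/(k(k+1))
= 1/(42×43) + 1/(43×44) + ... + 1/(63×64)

Partial fractions: 1/(k(k+1)) = 1/k - 1/(k+1)
The series telescopes:
= (1/42 - 1/43) + (1/43 - 1/44) + ... + (1/63 - 1/64)
= 1/42 - 1/64
= 11/1344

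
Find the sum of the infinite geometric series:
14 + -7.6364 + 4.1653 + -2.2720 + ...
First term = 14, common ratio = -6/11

For |r| < 1, S = a / (1 - r)
S = 14 / (1 - (-6/11))
S = 14 / (17/11)
S = 154/17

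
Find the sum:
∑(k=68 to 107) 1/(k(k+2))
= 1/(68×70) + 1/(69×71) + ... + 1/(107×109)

Partial fractions: 1/(k(k+2)) = (1/2)[1/k - 1/(k+2)]
Telescoping leaves the first two and last two terms:
= (1/2)[1/68 + 1/69 - 1/108 - 1/109]
= 24775/4602852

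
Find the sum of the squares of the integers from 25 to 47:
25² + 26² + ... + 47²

Use ∑_{k=1}^{n} k² = n(n+1)(2n+1)/6, then subtract the first 24 terms.
∑_{k=1}^{47} k² = 47×48×95/6 = 35720
∑_{k=1}^{24} k² = 24×25×49/6 = 4900
∑_{k=25}^{47} k² = 35720 - 4900 = 30820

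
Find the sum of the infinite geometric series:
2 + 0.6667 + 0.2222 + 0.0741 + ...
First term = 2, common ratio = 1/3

For |r| < 1, S = a / (1 - r)
S = 2 / (1 - (1/3))
S = 2 / (2/3)
S = 3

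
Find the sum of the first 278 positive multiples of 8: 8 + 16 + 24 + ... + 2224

Factor out 8: = 8(1 + 2 + ... + 278) = 8 × n(n+1)/2
= 8 × 278×279/2
= 8 × 38781
= 310248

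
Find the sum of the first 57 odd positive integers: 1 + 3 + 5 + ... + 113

Sum of first n odd numbers = n²
= 57²
= 3249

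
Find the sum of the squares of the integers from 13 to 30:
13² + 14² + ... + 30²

Use ∑_{k=1}^{n} k² = n(n+1)(2n+1)/6, then subtract the first 12 terms.
∑_{k=1}^{30} k² = 30×31×61/6 = 9455
∑_{k=1}^{12} k² = 12×13×25/6 = 650
∑_{k=13}^{30} k² = 9455 - 650 = 8805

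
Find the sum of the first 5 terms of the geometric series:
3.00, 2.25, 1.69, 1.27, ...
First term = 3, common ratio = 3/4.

Sₙ = a(1 - rⁿ) / (1 - r)
S_5 = 3(1 - (3/4)^5) / (1 - (3/4))
S_5 = 3(1 - (243/1024)) / (1/4)
S_5 = 2343/256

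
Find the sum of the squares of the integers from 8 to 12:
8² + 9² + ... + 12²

Use ∑_{k=1}^{n} k² = n(n+1)(2n+1)/6, then subtract the first 7 terms.
∑_{k=1}^{12} k² = 12×13×25/6 = 650
∑_{k=1}^{7} k² = 7×8×15/6 = 140
∑_{k=8}^{12} k² = 650 - 140 = 510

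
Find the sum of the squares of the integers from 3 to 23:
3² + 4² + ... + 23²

Use ∑_{k=1}^{n} k² = n(n+1)(2n+1)/6, then subtract the first 2 terms.
∑_{k=1}^{23} k² = 23×24×47/6 = 4324
∑_{k=1}^{2} k² = 2×3×5/6 = 5
∑_{k=3}^{23} k² = 4324 - 5 = 4319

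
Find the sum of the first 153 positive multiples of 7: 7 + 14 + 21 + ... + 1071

Factor out 7: = 7(1 + 2 + ... + 153) = 7 × n(n+1)/2
= 7 × 153×154/2
= 7 × 11781
= 82467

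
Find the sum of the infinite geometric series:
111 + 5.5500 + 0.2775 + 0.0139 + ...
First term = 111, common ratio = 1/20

For |r| < 1, S = a / (1 - r)
S = 111 / (1 - (1/20))
S = 111 / (19/20)
S = 2220/19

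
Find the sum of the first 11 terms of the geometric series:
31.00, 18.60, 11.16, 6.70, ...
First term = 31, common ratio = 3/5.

Sₙ = a(1 - rⁿ) / (1 - r)
S_11 = 31(1 - (3/5)^11) / (1 - (3/5))
S_11 = 31(1 - (177147/48828125)) / (2/5)
S_11 = 754090159/9765625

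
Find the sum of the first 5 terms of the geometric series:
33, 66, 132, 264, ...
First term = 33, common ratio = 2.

Sₙ = a(1 - rⁿ) / (1 - r)
S_5 = 33(1 - 2^5) / (1 - 2)
S_5 = 33(1 - 32) / (-1)
S_5 = 1023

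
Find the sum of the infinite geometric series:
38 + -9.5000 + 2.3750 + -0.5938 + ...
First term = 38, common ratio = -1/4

For |r| < 1, S = a / (1 - r)
S = 38 / (1 - (-1/4))
S = 38 / (5/4)
S = 152/5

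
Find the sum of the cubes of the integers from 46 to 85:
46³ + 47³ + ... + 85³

Use ∑_{k=1}^{n} k³ = [n(n+1)/2]², then subtract the first 45 terms.
∑_{k=1}^{85} k³ = [85×86/2]² = 3655² = 13359025
∑_{k=1}^{45} k³ = [45×46/2]² = 1035² = 1071225
∑_{k=46}^{85} k³ = 13359025 - 1071225 = 12287800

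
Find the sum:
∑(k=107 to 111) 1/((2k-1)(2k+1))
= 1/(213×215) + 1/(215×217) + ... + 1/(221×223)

Partial fractions: 1/((2k-1)(2k+1)) = (1/2)[1/(2k-1) - 1/(2k+1)]
The series telescopes:
= (1/2)[1/213 - 1/223]
= 5/47499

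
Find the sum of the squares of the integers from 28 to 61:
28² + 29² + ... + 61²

Use ∑_{k=1}^{n} k² = n(n+1)(2n+1)/6, then subtract the first 27 terms.
∑_{k=1}^{61} k² = 61×62×123/6 = 77531
∑_{k=1}^{27} k² = 27×28×55/6 = 6930
∑_{k=28}^{61} k² = 77531 - 6930 = 70601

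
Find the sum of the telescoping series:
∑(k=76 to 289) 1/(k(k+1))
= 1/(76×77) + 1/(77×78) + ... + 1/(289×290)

Partial fractions: 1/(k(k+1)) = 1/k - 1/(k+1)
The series telescopes:
= (1/76 - 1/77) + (1/77 - 1/78) + ... + (1/289 - 1/290)
= 1/76 - 1/290
= 107/11020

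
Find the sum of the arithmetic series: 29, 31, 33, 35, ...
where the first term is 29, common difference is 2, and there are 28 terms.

Sₙ = n/2 × (first + last)
Last term = a + (n-1)d = 29 + (28-1)×2 = 83
S_28 = 28/2 × (29 + 83)
S_28 = 28/2 × 112 = 1568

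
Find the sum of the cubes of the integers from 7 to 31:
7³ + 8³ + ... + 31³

Use ∑_{k=1}^{n} k³ = [n(n+1)/2]², then subtract the first 6 terms.
∑_{k=1}^{31} k³ = [31×32/2]² = 496² = 246016
∑_{k=1}^{6} k³ = [6×7/2]² = 21² = 441
∑_{k=7}^{31} k³ = 246016 - 441 = 245575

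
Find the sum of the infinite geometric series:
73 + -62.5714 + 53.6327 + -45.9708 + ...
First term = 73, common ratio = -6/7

For |r| < 1, S = a / (1 - r)
S = 73 / (1 - (-6/7))
S = 73 / (13/7)
S = 511/13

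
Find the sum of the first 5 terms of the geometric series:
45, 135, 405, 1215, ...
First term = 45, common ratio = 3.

Sₙ = a(1 - rⁿ) / (1 - r)
S_5 = 45(1 - 3^5) / (1 - 3)
S_5 = 45(1 - 243) / (-2)
S_5 = 5445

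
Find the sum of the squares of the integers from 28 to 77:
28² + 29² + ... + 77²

Use ∑_{k=1}^{n} k² = n(n+1)(2n+1)/6, then subtract the first 27 terms.
∑_{k=1}^{77} k² = 77×78×155/6 = 155155
∑_{k=1}^{27} k² = 27×28×55/6 = 6930
∑_{k=28}^{77} k² = 155155 - 6930 = 148225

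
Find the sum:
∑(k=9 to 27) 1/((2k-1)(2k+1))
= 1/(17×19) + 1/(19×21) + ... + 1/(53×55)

Partial fractions: 1/((2k-1)(2k+1)) = (1/2)[1/(2k-1) - 1/(2k+1)]
The series telescopes:
= (1/2)[1/17 - 1/55]
= 19/935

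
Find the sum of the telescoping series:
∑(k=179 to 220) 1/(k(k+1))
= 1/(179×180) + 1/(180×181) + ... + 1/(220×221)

Partial fractions: 1/(k(k+1)) = 1/k - 1/(k+1)
The series telescopes:
= (1/179 - 1/180) + (1/180 - 1/181) + ... + (1/220 - 1/221)
= 1/179 - 1/221
= 42/39559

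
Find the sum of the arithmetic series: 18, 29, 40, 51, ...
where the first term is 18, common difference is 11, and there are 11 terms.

Sₙ = n/2 × (first + last)
Last term = a + (n-1)d = 18 + (11-1)×11 = 128
S_11 = 11/2 × (18 + 128)
S_11 = 11/2 × 146 = 803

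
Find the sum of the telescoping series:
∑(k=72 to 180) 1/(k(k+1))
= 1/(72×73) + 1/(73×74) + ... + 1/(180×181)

Partial fractions: 1/(k(k+1)) = 1/k - 1/(k+1)
The series telescopes:
= (1/72 - 1/73) + (1/73 - 1/74) + ... + (1/180 - 1/181)
= 1/72 - 1/181
= 109/13032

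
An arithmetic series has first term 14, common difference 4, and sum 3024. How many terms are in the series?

Using S = n/2 × [2a + (n-1)d]
3024 = n/2 × [2(14) + (n-1)(4)]
3024 = n/2 × [28 + 4n - 4]
6048 = n × [24 + 4n]
4n² + (24)n - 6048 = 0
Discriminant: Δ = (24)² - 4(4)(-6048) = 576 + 96768 = 97344
√Δ = 312
n = [-(24) + √Δ] / (2·4) = (-24 + 312) / 8 = 288 / 8 = 36
(The negative root is discarded since n must be a positive integer.)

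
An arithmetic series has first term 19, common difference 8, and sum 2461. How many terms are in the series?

Using S = n/2 × [2a + (n-1)d]
2461 = n/2 × [2(19) + (n-1)(8)]
2461 = n/2 × [38 + 8n - 8]
4922 = n × [30 + 8n]
8n² + (30)n - 4922 = 0
Discriminant: Δ = (30)² - 4(8)(-4922) = 900 + 157504 = 158404
√Δ = 398
n = [-(30) + √Δ] / (2·8) = (-30 + 398) / 16 = 368 / 16 = 23
(The negative root is discarded since n must be a positive integer.)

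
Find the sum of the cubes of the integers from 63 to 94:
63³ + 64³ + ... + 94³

Use ∑_{k=1}^{n} k³ = [n(n+1)/2]², then subtract the first 62 terms.
∑_{k=1}^{94} k³ = [94×95/2]² = 4465² = 19936225
∑_{k=1}^{62} k³ = [62×63/2]² = 1953² = 3814209
∑_{k=63}^{94} k³ = 19936225 - 3814209 = 16122016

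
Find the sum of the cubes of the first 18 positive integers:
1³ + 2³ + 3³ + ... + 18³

Formula: ∑k³ = [n(n+1)/2]²
= [18×19/2]²
= 171²
= 29241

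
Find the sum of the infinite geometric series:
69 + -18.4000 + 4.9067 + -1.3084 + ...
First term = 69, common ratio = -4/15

For |r| < 1, S = a / (1 - r)
S = 69 / (1 - (-4/15))
S = 69 / (19/15)
S = 1035/19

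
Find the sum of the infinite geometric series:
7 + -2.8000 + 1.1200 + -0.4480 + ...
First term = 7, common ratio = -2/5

For |r| < 1, S = a / (1 - r)
S = 7 / (1 - (-2/5))
S = 7 / (7/5)
S = 5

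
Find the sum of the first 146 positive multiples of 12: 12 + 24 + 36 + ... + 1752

Factor out 12: = 12(1 + 2 + ... + 146) = 12 × n(n+1)/2
= 12 × 146×147/2
= 12 × 10731
= 128772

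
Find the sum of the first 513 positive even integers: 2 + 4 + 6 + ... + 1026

Sum of first n even numbers = n(n+1)
= 513×514
= 263682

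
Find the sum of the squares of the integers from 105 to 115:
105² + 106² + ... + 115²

Use ∑_{k=1}^{n} k² = n(n+1)(2n+1)/6, then subtract the first 104 terms.
∑_{k=1}^{115} k² = 115×116×231/6 = 513590
∑_{k=1}^{104} k² = 104×105×209/6 = 380380
∑_{k=105}^{115} k² = 513590 - 380380 = 133210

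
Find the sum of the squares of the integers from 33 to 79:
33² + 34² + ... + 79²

Use ∑_{k=1}^{n} k² = n(n+1)(2n+1)/6, then subtract the first 32 terms.
∑_{k=1}^{79} k² = 79×80×159/6 = 167480
∑_{k=1}^{32} k² = 32×33×65/6 = 11440
∑_{k=33}^{79} k² = 167480 - 11440 = 156040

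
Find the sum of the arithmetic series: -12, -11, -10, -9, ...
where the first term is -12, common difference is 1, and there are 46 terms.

Sₙ = n/2 × (first + last)
Last term = a + (n-1)d = -12 + (46-1)×1 = 33
S_46 = 46/2 × (-12 + 33)
S_46 = 46/2 × 21 = 483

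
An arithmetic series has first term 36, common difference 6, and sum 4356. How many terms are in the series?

Using S = n/2 × [2a + (n-1)d]
4356 = n/2 × [2(36) + (n-1)(6)]
4356 = n/2 × [72 + 6n - 6]
8712 = n × [66 + 6n]
6n² + (66)n - 8712 = 0
Discriminant: Δ = (66)² - 4(6)(-8712) = 4356 + 209088 = 213444
√Δ = 462
n = [-(66) + √Δ] / (2·6) = (-66 + 462) / 12 = 396 / 12 = 33
(The negative root is discarded since n must be a positive integer.)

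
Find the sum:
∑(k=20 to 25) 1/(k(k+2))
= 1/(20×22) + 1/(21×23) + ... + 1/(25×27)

Partial fractions: 1/(k(k+2)) = (1/2)[1/k - 1/(k+2)]
Telescoping leaves the first two and last two terms:
= (1/2)[1/20 + 1/21 - 1/26 - 1/27]
= 1087/98280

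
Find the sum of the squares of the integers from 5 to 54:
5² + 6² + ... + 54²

Use ∑_{k=1}^{n} k² = n(n+1)(2n+1)/6, then subtract the first 4 terms.
∑_{k=1}^{54} k² = 54×55×109/6 = 53955
∑_{k=1}^{4} k² = 4×5×9/6 = 30
∑_{k=5}^{54} k² = 53955 - 30 = 53925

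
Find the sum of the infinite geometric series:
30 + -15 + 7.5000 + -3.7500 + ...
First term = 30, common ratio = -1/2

For |r| < 1, S = a / (1 - r)
S = 30 / (1 - (-1/2))
S = 30 / (3/2)
S = 20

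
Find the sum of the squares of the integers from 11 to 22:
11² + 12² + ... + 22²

Use ∑_{k=1}^{n} k² = n(n+1)(2n+1)/6, then subtract the first 10 terms.
∑_{k=1}^{22} k² = 22×23×45/6 = 3795
∑_{k=1}^{10} k² = 10×11×21/6 = 385
∑_{k=11}^{22} k² = 3795 - 385 = 3410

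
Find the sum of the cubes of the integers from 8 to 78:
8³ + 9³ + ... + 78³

Use ∑_{k=1}^{n} k³ = [n(n+1)/2]², then subtract the first 7 terms.
∑_{k=1}^{78} k³ = [78×79/2]² = 3081² = 9492561
∑_{k=1}^{7} k³ = [7×8/2]² = 28² = 784
∑_{k=8}^{78} k³ = 9492561 - 784 = 9491777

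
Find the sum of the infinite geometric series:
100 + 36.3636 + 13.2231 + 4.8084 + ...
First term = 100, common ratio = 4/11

For |r| < 1, S = a / (1 - r)
S = 100 / (1 - (4/11))
S = 100 / (7/11)
S = 1100/7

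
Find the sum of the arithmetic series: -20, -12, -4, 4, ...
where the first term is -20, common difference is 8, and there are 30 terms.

Sₙ = n/2 × (first + last)
Last term = a + (n-1)d = -20 + (30-1)×8 = 212
S_30 = 30/2 × (-20 + 212)
S_30 = 30/2 × 192 = 2880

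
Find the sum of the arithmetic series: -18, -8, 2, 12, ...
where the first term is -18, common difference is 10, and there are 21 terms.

Sₙ = n/2 × (first + last)
Last term = a + (n-1)d = -18 + (21-1)×10 = 182
S_21 = 21/2 × (-18 + 182)
S_21 = 21/2 × 164 = 1722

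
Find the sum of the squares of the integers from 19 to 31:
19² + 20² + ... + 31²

Use ∑_{k=1}^{n} k² = n(n+1)(2n+1)/6, then subtract the first 18 terms.
∑_{k=1}^{31} k² = 31×32×63/6 = 10416
∑_{k=1}^{18} k² = 18×19×37/6 = 2109
∑_{k=19}^{31} k² = 10416 - 2109 = 8307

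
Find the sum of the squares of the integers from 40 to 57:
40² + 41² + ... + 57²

Use ∑_{k=1}^{n} k² = n(n+1)(2n+1)/6, then subtract the first 39 terms.
∑_{k=1}^{57} k² = 57×58×115/6 = 63365
∑_{k=1}^{39} k² = 39×40×79/6 = 20540
∑_{k=40}^{57} k² = 63365 - 20540 = 42825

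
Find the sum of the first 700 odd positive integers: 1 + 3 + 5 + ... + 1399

Sum of first n odd numbers = n²
= 700²
= 490000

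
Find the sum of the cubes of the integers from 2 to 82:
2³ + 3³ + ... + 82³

Use ∑_{k=1}^{n} k³ = [n(n+1)/2]², then subtract the first 1 terms.
∑_{k=1}^{82} k³ = [82×83/2]² = 3403² = 11580409
∑_{k=1}^{1} k³ = [1×2/2]² = 1² = 1
∑_{k=2}^{82} k³ = 11580409 - 1 = 11580408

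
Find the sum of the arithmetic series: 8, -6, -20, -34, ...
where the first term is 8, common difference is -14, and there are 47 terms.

Sₙ = n/2 × (first + last)
Last term = a + (n-1)d = 8 + (47-1)×(-14) = -636
S_47 = 47/2 × (8 + (-636))
S_47 = 47/2 × (-628) = -14758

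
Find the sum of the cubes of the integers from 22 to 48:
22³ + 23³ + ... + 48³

Use ∑_{k=1}^{n} k³ = [n(n+1)/2]², then subtract the first 21 terms.
∑_{k=1}^{48} k³ = [48×49/2]² = 1176² = 1382976
∑_{k=1}^{21} k³ = [21×22/2]² = 231² = 53361
∑_{k=22}^{48} k³ = 1382976 - 53361 = 1329615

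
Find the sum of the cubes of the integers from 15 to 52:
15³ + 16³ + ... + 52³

Use ∑_{k=1}^{n} k³ = [n(n+1)/2]², then subtract the first 14 terms.
∑_{k=1}^{52} k³ = [52×53/2]² = 1378² = 1898884
∑_{k=1}^{14} k³ = [14×15/2]² = 105² = 11025
∑_{k=15}^{52} k³ = 1898884 - 11025 = 1887859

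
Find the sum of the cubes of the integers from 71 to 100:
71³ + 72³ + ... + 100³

Use ∑_{k=1}^{n} k³ = [n(n+1)/2]², then subtract the first 70 terms.
∑_{k=1}^{100} k³ = [100×101/2]² = 5050² = 25502500
∑_{k=1}^{70} k³ = [70×71/2]² = 2485² = 6175225
∑_{k=71}^{100} k³ = 25502500 - 6175225 = 19327275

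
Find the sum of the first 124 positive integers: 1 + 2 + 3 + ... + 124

Formula: ∑k = n(n+1)/2
= 124×125/2
= 15500/2
= 7750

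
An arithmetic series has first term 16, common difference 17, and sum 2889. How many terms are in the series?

Using S = n/2 × [2a + (n-1)d]
2889 = n/2 × [2(16) + (n-1)(17)]
2889 = n/2 × [32 + 17n - 17]
5778 = n × [15 + 17n]
17n² + (15)n - 5778 = 0
Discriminant: Δ = (15)² - 4(17)(-5778) = 225 + 392904 = 393129
√Δ = 627
n = [-(15) + √Δ] / (2·17) = (-15 + 627) / 34 = 612 / 34 = 18
(The negative root is discarded since n must be a positive integer.)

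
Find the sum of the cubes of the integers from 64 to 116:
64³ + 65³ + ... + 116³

Use ∑_{k=1}^{n} k³ = [n(n+1)/2]², then subtract the first 63 terms.
∑_{k=1}^{116} k³ = [116×117/2]² = 6786² = 46049796
∑_{k=1}^{63} k³ = [63×64/2]² = 2016² = 4064256
∑_{k=64}^{116} k³ = 46049796 - 4064256 = 41985540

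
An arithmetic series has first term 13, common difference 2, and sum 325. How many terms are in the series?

Using S = n/2 × [2a + (n-1)d]
325 = n/2 × [2(13) + (n-1)(2)]
325 = n/2 × [26 + 2n - 2]
650 = n × [24 + 2n]
2n² + (24)n - 650 = 0
Discriminant: Δ = (24)² - 4(2)(-650) = 576 + 5200 = 5776
√Δ = 76
n = [-(24) + √Δ] / (2·2) = (-24 + 76) / 4 = 52 / 4 = 13
(The negative root is discarded since n must be a positive integer.)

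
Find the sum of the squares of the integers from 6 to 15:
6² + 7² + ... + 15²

Use ∑_{k=1}^{n} k² = n(n+1)(2n+1)/6, then subtract the first 5 terms.
∑_{k=1}^{15} k² = 15×16×31/6 = 1240
∑_{k=1}^{5} k² = 5×6×11/6 = 55
∑_{k=6}^{15} k² = 1240 - 55 = 1185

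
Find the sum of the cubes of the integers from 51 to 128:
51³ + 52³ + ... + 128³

Use ∑_{k=1}^{n} k³ = [n(n+1)/2]², then subtract the first 50 terms.
∑_{k=1}^{128} k³ = [128×129/2]² = 8256² = 68161536
∑_{k=1}^{50} k³ = [50×51/2]² = 1275² = 1625625
∑_{k=51}^{128} k³ = 68161536 - 1625625 = 66535911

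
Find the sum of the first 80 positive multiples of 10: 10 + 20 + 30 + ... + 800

Factor out 10: = 10(1 + 2 + ... + 80) = 10 × n(n+1)/2
= 10 × 80×81/2
= 10 × 3240
= 32400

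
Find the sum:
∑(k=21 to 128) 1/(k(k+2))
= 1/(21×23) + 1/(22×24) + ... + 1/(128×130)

Partial fractions: 1/(k(k+2)) = (1/2)[1/k - 1/(k+2)]
Telescoping leaves the first two and last two terms:
= (1/2)[1/21 + 1/22 - 1/129 - 1/130]
= 16707/430430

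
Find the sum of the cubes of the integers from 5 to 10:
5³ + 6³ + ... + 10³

Use ∑_{k=1}^{n} k³ = [n(n+1)/2]², then subtract the first 4 terms.
∑_{k=1}^{10} k³ = [10×11/2]² = 55² = 3025
∑_{k=1}^{4} k³ = [4×5/2]² = 10² = 100
∑_{k=5}^{10} k³ = 3025 - 100 = 2925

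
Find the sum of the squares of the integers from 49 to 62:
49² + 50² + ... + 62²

Use ∑_{k=1}^{n} k² = n(n+1)(2n+1)/6, then subtract the first 48 terms.
∑_{k=1}^{62} k² = 62×63×125/6 = 81375
∑_{k=1}^{48} k² = 48×49×97/6 = 38024
∑_{k=49}^{62} k² = 81375 - 38024 = 43351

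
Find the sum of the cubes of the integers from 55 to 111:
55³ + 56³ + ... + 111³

Use ∑_{k=1}^{n} k³ = [n(n+1)/2]², then subtract the first 54 terms.
∑_{k=1}^{111} k³ = [111×112/2]² = 6216² = 38638656
∑_{k=1}^{54} k³ = [54×55/2]² = 1485² = 2205225
∑_{k=55}^{111} k³ = 38638656 - 2205225 = 36433431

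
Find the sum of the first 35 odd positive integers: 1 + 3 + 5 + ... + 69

Sum of first n odd numbers = n²
= 35²
= 1225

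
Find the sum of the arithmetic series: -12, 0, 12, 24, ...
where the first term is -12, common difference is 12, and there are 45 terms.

Sₙ = n/2 × (first + last)
Last term = a + (n-1)d = -12 + (45-1)×12 = 516
S_45 = 45/2 × (-12 + 516)
S_45 = 45/2 × 504 = 11340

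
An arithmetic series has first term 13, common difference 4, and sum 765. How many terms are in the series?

Using S = n/2 × [2a + (n-1)d]
765 = n/2 × [2(13) + (n-1)(4)]
765 = n/2 × [26 + 4n - 4]
1530 = n × [22 + 4n]
4n² + (22)n - 1530 = 0
Discriminant: Δ = (22)² - 4(4)(-1530) = 484 + 24480 = 24964
√Δ = 158
n = [-(22) + √Δ] / (2·4) = (-22 + 158) / 8 = 136 / 8 = 17
(The negative root is discarded since n must be a positive integer.)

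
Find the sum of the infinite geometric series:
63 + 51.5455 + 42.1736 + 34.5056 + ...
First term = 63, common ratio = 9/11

For |r| < 1, S = a / (1 - r)
S = 63 / (1 - (9/11))
S = 63 / (2/11)
S = 693/2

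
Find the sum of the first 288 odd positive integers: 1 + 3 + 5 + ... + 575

Sum of first n odd numbers = n²
= 288²
= 82944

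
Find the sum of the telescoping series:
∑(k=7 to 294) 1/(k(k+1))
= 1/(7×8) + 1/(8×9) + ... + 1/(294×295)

Partial fractions: 1/(k(k+1)) = 1/k - 1/(k+1)
The series telescopes:
= (1/7 - 1/8) + (1/8 - 1/9) + ... + (1/294 - 1/295)
= 1/7 - 1/295
= 288/2065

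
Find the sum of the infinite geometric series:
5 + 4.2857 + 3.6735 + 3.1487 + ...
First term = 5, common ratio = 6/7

For |r| < 1, S = a / (1 - r)
S = 5 / (1 - (6/7))
S = 5 / (1/7)
S = 35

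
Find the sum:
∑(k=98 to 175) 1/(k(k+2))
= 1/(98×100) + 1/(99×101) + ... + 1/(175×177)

Partial fractions: 1/(k(k+2)) = (1/2)[1/k - 1/(k+2)]
Telescoping leaves the first two and last two terms:
= (1/2)[1/98 + 1/99 - 1/176 - 1/177]
= 41093/9158688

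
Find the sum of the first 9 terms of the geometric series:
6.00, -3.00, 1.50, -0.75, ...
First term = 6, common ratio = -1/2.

Sₙ = a(1 - rⁿ) / (1 - r)
S_9 = 6(1 - (-1/2)^9) / (1 - (-1/2))
S_9 = 6(1 - (-1/512)) / (3/2)
S_9 = 513/128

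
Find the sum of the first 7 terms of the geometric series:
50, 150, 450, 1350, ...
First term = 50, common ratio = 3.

Sₙ = a(1 - rⁿ) / (1 - r)
S_7 = 50(1 - 3^7) / (1 - 3)
S_7 = 50(1 - 2187) / (-2)
S_7 = 54650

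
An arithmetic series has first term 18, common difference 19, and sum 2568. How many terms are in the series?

Using S = n/2 × [2a + (n-1)d]
2568 = n/2 × [2(18) + (n-1)(19)]
2568 = n/2 × [36 + 19n - 19]
5136 = n × [17 + 19n]
19n² + (17)n - 5136 = 0
Discriminant: Δ = (17)² - 4(19)(-5136) = 289 + 390336 = 390625
√Δ = 625
n = [-(17) + √Δ] / (2·19) = (-17 + 625) / 38 = 608 / 38 = 16
(The negative root is discarded since n must be a positive integer.)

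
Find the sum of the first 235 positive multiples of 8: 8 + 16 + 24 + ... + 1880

Factor out 8: = 8(1 + 2 + ... + 235) = 8 × n(n+1)/2
= 8 × 235×236/2
= 8 × 27730
= 221840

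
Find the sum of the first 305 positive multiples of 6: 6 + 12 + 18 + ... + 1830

Factor out 6: = 6(1 + 2 + ... + 305) = 6 × n(n+1)/2
= 6 × 305×306/2
= 6 × 46665
= 279990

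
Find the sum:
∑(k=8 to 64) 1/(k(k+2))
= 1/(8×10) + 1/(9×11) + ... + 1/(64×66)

Partial fractions: 1/(k(k+2)) = (1/2)[1/k - 1/(k+2)]
Telescoping leaves the first two and last two terms:
= (1/2)[1/8 + 1/9 - 1/65 - 1/66]
= 10583/102960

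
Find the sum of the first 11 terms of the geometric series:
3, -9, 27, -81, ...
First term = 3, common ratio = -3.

Sₙ = a(1 - rⁿ) / (1 - r)
S_11 = 3(1 - (-3)^11) / (1 - (-3))
S_11 = 3(1 - (-177147)) / (4)
S_11 = 132861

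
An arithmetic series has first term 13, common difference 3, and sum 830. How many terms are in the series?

Using S = n/2 × [2a + (n-1)d]
830 = n/2 × [2(13) + (n-1)(3)]
830 = n/2 × [26 + 3n - 3]
1660 = n × [23 + 3n]
3n² + (23)n - 1660 = 0
Discriminant: Δ = (23)² - 4(3)(-1660) = 529 + 19920 = 20449
√Δ = 143
n = [-(23) + √Δ] / (2·3) = (-23 + 143) / 6 = 120 / 6 = 20
(The negative root is discarded since n must be a positive integer.)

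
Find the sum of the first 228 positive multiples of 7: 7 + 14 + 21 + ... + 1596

Factor out 7: = 7(1 + 2 + ... + 228) = 7 × n(n+1)/2
= 7 × 228×229/2
= 7 × 26106
= 182742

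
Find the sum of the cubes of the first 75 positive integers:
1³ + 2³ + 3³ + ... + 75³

Formula: ∑k³ = [n(n+1)/2]²
= [75×76/2]²
= 2850²
= 8122500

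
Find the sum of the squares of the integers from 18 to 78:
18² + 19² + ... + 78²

Use ∑_{k=1}^{n} k² = n(n+1)(2n+1)/6, then subtract the first 17 terms.
∑_{k=1}^{78} k² = 78×79×157/6 = 161239
∑_{k=1}^{17} k² = 17×18×35/6 = 1785
∑_{k=18}^{78} k² = 161239 - 1785 = 159454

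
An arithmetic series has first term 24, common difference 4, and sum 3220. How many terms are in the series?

Using S = n/2 × [2a + (n-1)d]
3220 = n/2 × [2(24) + (n-1)(4)]
3220 = n/2 × [48 + 4n - 4]
6440 = n × [44 + 4n]
4n² + (44)n - 6440 = 0
Discriminant: Δ = (44)² - 4(4)(-6440) = 1936 + 103040 = 104976
√Δ = 324
n = [-(44) + √Δ] / (2·4) = (-44 + 324) / 8 = 280 / 8 = 35
(The negative root is discarded since n must be a positive integer.)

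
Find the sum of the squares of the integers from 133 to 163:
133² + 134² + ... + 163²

Use ∑_{k=1}^{n} k² = n(n+1)(2n+1)/6, then subtract the first 132 terms.
∑_{k=1}^{163} k² = 163×164×327/6 = 1456894
∑_{k=1}^{132} k² = 132×133×265/6 = 775390
∑_{k=133}^{163} k² = 1456894 - 775390 = 681504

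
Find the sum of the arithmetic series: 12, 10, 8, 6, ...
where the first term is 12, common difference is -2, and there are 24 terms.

Sₙ = n/2 × (first + last)
Last term = a + (n-1)d = 12 + (24-1)×(-2) = -34
S_24 = 24/2 × (12 + (-34))
S_24 = 24/2 × (-22) = -264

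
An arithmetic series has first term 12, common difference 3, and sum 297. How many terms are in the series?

Using S = n/2 × [2a + (n-1)d]
297 = n/2 × [2(12) + (n-1)(3)]
297 = n/2 × [24 + 3n - 3]
594 = n × [21 + 3n]
3n² + (21)n - 594 = 0
Discriminant: Δ = (21)² - 4(3)(-594) = 441 + 7128 = 7569
√Δ = 87
n = [-(21) + √Δ] / (2·3) = (-21 + 87) / 6 = 66 / 6 = 11
(The negative root is discarded since n must be a positive integer.)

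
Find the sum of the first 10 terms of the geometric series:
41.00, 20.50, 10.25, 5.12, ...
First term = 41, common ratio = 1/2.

Sₙ = a(1 - rⁿ) / (1 - r)
S_10 = 41(1 - (1/2)^10) / (1 - (1/2))
S_10 = 41(1 - (1/1024)) / (1/2)
S_10 = 41943/512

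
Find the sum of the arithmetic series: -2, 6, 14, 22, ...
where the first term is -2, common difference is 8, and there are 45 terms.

Sₙ = n/2 × (first + last)
Last term = a + (n-1)d = -2 + (45-1)×8 = 350
S_45 = 45/2 × (-2 + 350)
S_45 = 45/2 × 348 = 7830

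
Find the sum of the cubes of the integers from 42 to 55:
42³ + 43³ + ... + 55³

Use ∑_{k=1}^{n} k³ = [n(n+1)/2]², then subtract the first 41 terms.
∑_{k=1}^{55} k³ = [55×56/2]² = 1540² = 2371600
∑_{k=1}^{41} k³ = [41×42/2]² = 861² = 741321
∑_{k=42}^{55} k³ = 2371600 - 741321 = 1630279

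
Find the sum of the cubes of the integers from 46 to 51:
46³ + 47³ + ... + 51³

Use ∑_{k=1}^{n} k³ = [n(n+1)/2]², then subtract the first 45 terms.
∑_{k=1}^{51} k³ = [51×52/2]² = 1326² = 1758276
∑_{k=1}^{45} k³ = [45×46/2]² = 1035² = 1071225
∑_{k=46}^{51} k³ = 1758276 - 1071225 = 687051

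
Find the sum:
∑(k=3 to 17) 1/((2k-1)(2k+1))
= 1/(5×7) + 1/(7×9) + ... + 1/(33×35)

Partial fractions: 1/((2k-1)(2k+1)) = (1/2)[1/(2k-1) - 1/(2k+1)]
The series telescopes:
= (1/2)[1/5 - 1/35]
= 3/35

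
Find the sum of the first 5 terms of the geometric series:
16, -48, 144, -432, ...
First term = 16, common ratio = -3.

Sₙ = a(1 - rⁿ) / (1 - r)
S_5 = 16(1 - (-3)^5) / (1 - (-3))
S_5 = 16(1 - (-243)) / (4)
S_5 = 976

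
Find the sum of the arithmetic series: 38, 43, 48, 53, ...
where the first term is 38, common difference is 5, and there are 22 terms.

Sₙ = n/2 × (first + last)
Last term = a + (n-1)d = 38 + (22-1)×5 = 143
S_22 = 22/2 × (38 + 143)
S_22 = 22/2 × 181 = 1991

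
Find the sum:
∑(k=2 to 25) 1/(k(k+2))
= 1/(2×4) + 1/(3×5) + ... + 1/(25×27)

Partial fractions: 1/(k(k+2)) = (1/2)[1/k - 1/(k+2)]
Telescoping leaves the first two and last two terms:
= (1/2)[1/2 + 1/3 - 1/26 - 1/27]
= 133/351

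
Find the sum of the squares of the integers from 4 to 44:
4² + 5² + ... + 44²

Use ∑_{k=1}^{n} k² = n(n+1)(2n+1)/6, then subtract the first 3 terms.
∑_{k=1}^{44} k² = 44×45×89/6 = 29370
∑_{k=1}^{3} k² = 3×4×7/6 = 14
∑_{k=4}^{44} k² = 29370 - 14 = 29356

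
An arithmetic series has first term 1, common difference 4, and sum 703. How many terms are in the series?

Using S = n/2 × [2a + (n-1)d]
703 = n/2 × [2(1) + (n-1)(4)]
703 = n/2 × [2 + 4n - 4]
1406 = n × [-2 + 4n]
4n² + (-2)n - 1406 = 0
Discriminant: Δ = (-2)² - 4(4)(-1406) = 4 + 22496 = 22500
√Δ = 150
n = [-(-2) + √Δ] / (2·4) = (2 + 150) / 8 = 152 / 8 = 19
(The negative root is discarded since n must be a positive integer.)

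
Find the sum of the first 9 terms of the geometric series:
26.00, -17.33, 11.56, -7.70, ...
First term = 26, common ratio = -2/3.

Sₙ = a(1 - rⁿ) / (1 - r)
S_9 = 26(1 - (-2/3)^9) / (1 - (-2/3))
S_9 = 26(1 - (-512/19683)) / (5/3)
S_9 = 105014/6561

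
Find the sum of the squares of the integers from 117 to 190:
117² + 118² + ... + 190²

Use ∑_{k=1}^{n} k² = n(n+1)(2n+1)/6, then subtract the first 116 terms.
∑_{k=1}^{190} k² = 190×191×381/6 = 2304415
∑_{k=1}^{116} k² = 116×117×233/6 = 527046
∑_{k=117}^{190} k² = 2304415 - 527046 = 1777369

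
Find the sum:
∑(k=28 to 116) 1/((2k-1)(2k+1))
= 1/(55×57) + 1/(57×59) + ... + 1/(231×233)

Partial fractions: 1/((2k-1)(2k+1)) = (1/2)[1/(2k-1) - 1/(2k+1)]
The series telescopes:
= (1/2)[1/55 - 1/233]
= 89/12815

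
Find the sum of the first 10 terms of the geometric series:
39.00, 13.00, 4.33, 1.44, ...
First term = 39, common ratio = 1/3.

Sₙ = a(1 - rⁿ) / (1 - r)
S_10 = 39(1 - (1/3)^10) / (1 - (1/3))
S_10 = 39(1 - (1/59049)) / (2/3)
S_10 = 383812/6561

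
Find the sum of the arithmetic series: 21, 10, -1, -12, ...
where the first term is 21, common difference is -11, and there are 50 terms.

Sₙ = n/2 × (first + last)
Last term = a + (n-1)d = 21 + (50-1)×(-11) = -518
S_50 = 50/2 × (21 + (-518))
S_50 = 50/2 × (-497) = -12425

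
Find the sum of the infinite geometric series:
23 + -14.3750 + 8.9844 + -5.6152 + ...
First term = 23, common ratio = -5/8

For |r| < 1, S = a / (1 - r)
S = 23 / (1 - (-5/8))
S = 23 / (13/8)
S = 184/13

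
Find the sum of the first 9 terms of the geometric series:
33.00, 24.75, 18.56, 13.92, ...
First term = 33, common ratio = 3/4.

Sₙ = a(1 - rⁿ) / (1 - r)
S_9 = 33(1 - (3/4)^9) / (1 - (3/4))
S_9 = 33(1 - (19683/262144)) / (1/4)
S_9 = 8001213/65536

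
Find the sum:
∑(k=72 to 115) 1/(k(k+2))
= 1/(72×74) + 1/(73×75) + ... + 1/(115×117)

Partial fractions: 1/(k(k+2)) = (1/2)[1/k - 1/(k+2)]
Telescoping leaves the first two and last two terms:
= (1/2)[1/72 + 1/73 - 1/116 - 1/117]
= 20647/3963024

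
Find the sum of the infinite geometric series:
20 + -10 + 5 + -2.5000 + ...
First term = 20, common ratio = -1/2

For |r| < 1, S = a / (1 - r)
S = 20 / (1 - (-1/2))
S = 20 / (3/2)
S = 40/3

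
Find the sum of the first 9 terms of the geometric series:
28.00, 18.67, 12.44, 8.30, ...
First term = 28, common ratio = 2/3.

Sₙ = a(1 - rⁿ) / (1 - r)
S_9 = 28(1 - (2/3)^9) / (1 - (2/3))
S_9 = 28(1 - (512/19683)) / (1/3)
S_9 = 536788/6561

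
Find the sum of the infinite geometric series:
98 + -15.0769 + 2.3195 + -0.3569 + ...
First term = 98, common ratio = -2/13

For |r| < 1, S = a / (1 - r)
S = 98 / (1 - (-2/13))
S = 98 / (15/13)
S = 1274/15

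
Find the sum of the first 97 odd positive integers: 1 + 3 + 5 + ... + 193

Sum of first n odd numbers = n²
= 97²
= 9409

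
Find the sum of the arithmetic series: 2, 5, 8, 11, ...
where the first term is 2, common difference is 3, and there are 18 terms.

Sₙ = n/2 × (first + last)
Last term = a + (n-1)d = 2 + (18-1)×3 = 53
S_18 = 18/2 × (2 + 53)
S_18 = 18/2 × 55 = 495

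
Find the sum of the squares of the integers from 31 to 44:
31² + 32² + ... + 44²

Use ∑_{k=1}^{n} k² = n(n+1)(2n+1)/6, then subtract the first 30 terms.
∑_{k=1}^{44} k² = 44×45×89/6 = 29370
∑_{k=1}^{30} k² = 30×31×61/6 = 9455
∑_{k=31}^{44} k² = 29370 - 9455 = 19915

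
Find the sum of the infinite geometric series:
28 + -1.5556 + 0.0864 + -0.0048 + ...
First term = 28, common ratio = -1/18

For |r| < 1, S = a / (1 - r)
S = 28 / (1 - (-1/18))
S = 28 / (19/18)
S = 504/19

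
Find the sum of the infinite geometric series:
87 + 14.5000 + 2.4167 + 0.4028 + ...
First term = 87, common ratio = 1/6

For |r| < 1, S = a / (1 - r)
S = 87 / (1 - (1/6))
S = 87 / (5/6)
S = 522/5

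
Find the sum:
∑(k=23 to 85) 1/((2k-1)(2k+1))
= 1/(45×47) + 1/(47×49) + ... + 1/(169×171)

Partial fractions: 1/((2k-1)(2k+1)) = (1/2)[1/(2k-1) - 1/(2k+1)]
The series telescopes:
= (1/2)[1/45 - 1/171]
= 7/855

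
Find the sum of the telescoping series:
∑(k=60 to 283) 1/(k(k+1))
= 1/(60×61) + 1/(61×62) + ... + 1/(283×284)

Partial fractions: 1/(k(k+1)) = 1/k - 1/(k+1)
The series telescopes:
= (1/60 - 1/61) + (1/61 - 1/62) + ... + (1/283 - 1/284)
= 1/60 - 1/284
= 14/1065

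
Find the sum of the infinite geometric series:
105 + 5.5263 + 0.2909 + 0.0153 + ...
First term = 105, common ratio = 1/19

For |r| < 1, S = a / (1 - r)
S = 105 / (1 - (1/19))
S = 105 / (18/19)
S = 665/6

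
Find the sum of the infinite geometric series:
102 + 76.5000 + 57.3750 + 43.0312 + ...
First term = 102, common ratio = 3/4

For |r| < 1, S = a / (1 - r)
S = 102 / (1 - (3/4))
S = 102 / (1/4)
S = 408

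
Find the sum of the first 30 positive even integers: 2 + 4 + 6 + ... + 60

Sum of first n even numbers = n(n+1)
= 30×31
= 930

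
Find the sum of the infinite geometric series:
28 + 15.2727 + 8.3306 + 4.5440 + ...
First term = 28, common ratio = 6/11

For |r| < 1, S = a / (1 - r)
S = 28 / (1 - (6/11))
S = 28 / (5/11)
S = 308/5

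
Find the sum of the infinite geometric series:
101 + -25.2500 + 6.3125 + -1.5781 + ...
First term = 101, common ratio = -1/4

For |r| < 1, S = a / (1 - r)
S = 101 / (1 - (-1/4))
S = 101 / (5/4)
S = 404/5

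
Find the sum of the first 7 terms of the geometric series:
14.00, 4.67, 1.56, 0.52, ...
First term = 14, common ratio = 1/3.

Sₙ = a(1 - rⁿ) / (1 - r)
S_7 = 14(1 - (1/3)^7) / (1 - (1/3))
S_7 = 14(1 - (1/2187)) / (2/3)
S_7 = 15302/729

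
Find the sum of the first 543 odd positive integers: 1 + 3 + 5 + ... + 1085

Sum of first n odd numbers = n²
= 543²
= 294849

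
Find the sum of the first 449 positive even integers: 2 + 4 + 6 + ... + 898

Sum of first n even numbers = n(n+1)
= 449×450
= 202050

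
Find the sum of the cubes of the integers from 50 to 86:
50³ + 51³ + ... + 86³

Use ∑_{k=1}^{n} k³ = [n(n+1)/2]², then subtract the first 49 terms.
∑_{k=1}^{86} k³ = [86×87/2]² = 3741² = 13995081
∑_{k=1}^{49} k³ = [49×50/2]² = 1225² = 1500625
∑_{k=50}^{86} k³ = 13995081 - 1500625 = 12494456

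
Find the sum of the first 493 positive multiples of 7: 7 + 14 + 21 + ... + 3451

Factor out 7: = 7(1 + 2 + ... + 493) = 7 × n(n+1)/2
= 7 × 493×494/2
= 7 × 121771
= 852397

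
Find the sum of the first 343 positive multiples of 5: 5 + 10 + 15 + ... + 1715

Factor out 5: = 5(1 + 2 + ... + 343) = 5 × n(n+1)/2
= 5 × 343×344/2
= 5 × 58996
= 294980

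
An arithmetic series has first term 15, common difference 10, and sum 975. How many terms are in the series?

Using S = n/2 × [2a + (n-1)d]
975 = n/2 × [2(15) + (n-1)(10)]
975 = n/2 × [30 + 10n - 10]
1950 = n × [20 + 10n]
10n² + (20)n - 1950 = 0
Discriminant: Δ = (20)² - 4(10)(-1950) = 400 + 78000 = 78400
√Δ = 280
n = [-(20) + √Δ] / (2·10) = (-20 + 280) / 20 = 260 / 20 = 13
(The negative root is discarded since n must be a positive integer.)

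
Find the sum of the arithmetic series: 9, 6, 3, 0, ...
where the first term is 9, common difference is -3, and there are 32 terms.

Sₙ = n/2 × (first + last)
Last term = a + (n-1)d = 9 + (32-1)×(-3) = -84
S_32 = 32/2 × (9 + (-84))
S_32 = 32/2 × (-75) = -1200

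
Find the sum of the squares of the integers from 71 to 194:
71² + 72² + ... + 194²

Use ∑_{k=1}^{n} k² = n(n+1)(2n+1)/6, then subtract the first 70 terms.
∑_{k=1}^{194} k² = 194×195×389/6 = 2452645
∑_{k=1}^{70} k² = 70×71×141/6 = 116795
∑_{k=71}^{194} k² = 2452645 - 116795 = 2335850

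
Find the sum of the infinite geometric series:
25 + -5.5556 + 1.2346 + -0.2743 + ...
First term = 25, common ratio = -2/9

For |r| < 1, S = a / (1 - r)
S = 25 / (1 - (-2/9))
S = 25 / (11/9)
S = 225/11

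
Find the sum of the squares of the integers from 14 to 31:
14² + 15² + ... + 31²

Use ∑_{k=1}^{n} k² = n(n+1)(2n+1)/6, then subtract the first 13 terms.
∑_{k=1}^{31} k² = 31×32×63/6 = 10416
∑_{k=1}^{13} k² = 13×14×27/6 = 819
∑_{k=14}^{31} k² = 10416 - 819 = 9597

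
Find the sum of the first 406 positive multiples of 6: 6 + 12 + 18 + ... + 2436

Factor out 6: = 6(1 + 2 + ... + 406) = 6 × n(n+1)/2
= 6 × 406×407/2
= 6 × 82621
= 495726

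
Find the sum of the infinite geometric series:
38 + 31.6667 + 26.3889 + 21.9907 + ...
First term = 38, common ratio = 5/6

For |r| < 1, S = a / (1 - r)
S = 38 / (1 - (5/6))
S = 38 / (1/6)
S = 228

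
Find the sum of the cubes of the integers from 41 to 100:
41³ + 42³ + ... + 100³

Use ∑_{k=1}^{n} k³ = [n(n+1)/2]², then subtract the first 40 terms.
∑_{k=1}^{100} k³ = [100×101/2]² = 5050² = 25502500
∑_{k=1}^{40} k³ = [40×41/2]² = 820² = 672400
∑_{k=41}^{100} k³ = 25502500 - 672400 = 24830100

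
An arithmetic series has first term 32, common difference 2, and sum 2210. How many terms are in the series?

Using S = n/2 × [2a + (n-1)d]
2210 = n/2 × [2(32) + (n-1)(2)]
2210 = n/2 × [64 + 2n - 2]
4420 = n × [62 + 2n]
2n² + (62)n - 4420 = 0
Discriminant: Δ = (62)² - 4(2)(-4420) = 3844 + 35360 = 39204
√Δ = 198
n = [-(62) + √Δ] / (2·2) = (-62 + 198) / 4 = 136 / 4 = 34
(The negative root is discarded since n must be a positive integer.)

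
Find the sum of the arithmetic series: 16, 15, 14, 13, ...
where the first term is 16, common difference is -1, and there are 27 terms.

Sₙ = n/2 × (first + last)
Last term = a + (n-1)d = 16 + (27-1)×(-1) = -10
S_27 = 27/2 × (16 + (-10))
S_27 = 27/2 × 6 = 81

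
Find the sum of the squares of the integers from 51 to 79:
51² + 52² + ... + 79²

Use ∑_{k=1}^{n} k² = n(n+1)(2n+1)/6, then subtract the first 50 terms.
∑_{k=1}^{79} k² = 79×80×159/6 = 167480
∑_{k=1}^{50} k² = 50×51×101/6 = 42925
∑_{k=51}^{79} k² = 167480 - 42925 = 124555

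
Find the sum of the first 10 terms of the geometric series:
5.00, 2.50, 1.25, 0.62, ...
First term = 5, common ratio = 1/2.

Sₙ = a(1 - rⁿ) / (1 - r)
S_10 = 5(1 - (1/2)^10) / (1 - (1/2))
S_10 = 5(1 - (1/1024)) / (1/2)
S_10 = 5115/512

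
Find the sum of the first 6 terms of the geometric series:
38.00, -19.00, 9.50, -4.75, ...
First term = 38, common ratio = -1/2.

Sₙ = a(1 - rⁿ) / (1 - r)
S_6 = 38(1 - (-1/2)^6) / (1 - (-1/2))
S_6 = 38(1 - (1/64)) / (3/2)
S_6 = 399/16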